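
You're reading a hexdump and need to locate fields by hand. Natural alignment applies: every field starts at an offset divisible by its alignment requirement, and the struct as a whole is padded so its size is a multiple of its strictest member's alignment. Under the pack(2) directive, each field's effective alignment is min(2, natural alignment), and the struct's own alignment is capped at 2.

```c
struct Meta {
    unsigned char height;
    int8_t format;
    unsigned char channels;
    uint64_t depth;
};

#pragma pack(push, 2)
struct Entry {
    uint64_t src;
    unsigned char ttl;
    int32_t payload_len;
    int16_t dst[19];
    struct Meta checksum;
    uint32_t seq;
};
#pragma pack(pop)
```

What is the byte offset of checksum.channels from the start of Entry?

Meta: 0..1  height  (1B, 1-aligned); 1..2  format  (1B, 1-aligned); 2..3  channels  (1B, 1-aligned); 3..8  -- padding (5B); 8..16  depth  (8B, 8-aligned); sizeof = 16, alignof = 8
0..8  src  (8B, 2-aligned)
8..9  ttl  (1B, 1-aligned)
9..10  -- padding (1B)
10..14  payload_len  (4B, 2-aligned)
14..52  dst  (38B, 2-aligned)
52..68  checksum  (16B, 2-aligned)
within Meta: channels at 2
52 + 2 = 54

54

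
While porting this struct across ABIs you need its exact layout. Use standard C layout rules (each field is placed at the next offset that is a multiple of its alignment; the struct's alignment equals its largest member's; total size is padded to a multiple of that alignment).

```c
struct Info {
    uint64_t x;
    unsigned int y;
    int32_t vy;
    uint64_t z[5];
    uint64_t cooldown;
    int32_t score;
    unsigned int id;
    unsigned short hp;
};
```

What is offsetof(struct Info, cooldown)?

x at 0 (size 8, align 8) → ends 8
y at 8 (size 4, align 4) → ends 12
vy at 12 (size 4, align 4) → ends 16
z at 16 (size 40, align 8) → ends 56
cooldown at 56 (size 8, align 8) → ends 64

56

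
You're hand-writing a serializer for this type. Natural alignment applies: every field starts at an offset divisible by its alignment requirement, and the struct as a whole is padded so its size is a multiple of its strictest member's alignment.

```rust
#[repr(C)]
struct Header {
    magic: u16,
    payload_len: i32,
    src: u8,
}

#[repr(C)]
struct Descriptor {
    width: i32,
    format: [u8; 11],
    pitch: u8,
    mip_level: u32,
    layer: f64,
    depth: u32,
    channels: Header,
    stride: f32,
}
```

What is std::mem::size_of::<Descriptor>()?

Header: @0: magic [2B, align 2] → 2; +2 pad (align 4); @4: payload_len [4B, align 4] → 8; @8: src [1B, align 1] → 9; +3 tail pad (align 4); size 12, align 4
@0: width [4B, align 4] → 4
@4: format [11B, align 1] → 15
@15: pitch [1B, align 1] → 16
@16: mip_level [4B, align 4] → 20
+4 pad (align 8)
@24: layer [8B, align 8] → 32
@32: depth [4B, align 4] → 36
@36: channels [12B, align 4] → 48
@48: stride [4B, align 4] → 52
+4 tail pad (align 8)
size 56, align 8

56 bytes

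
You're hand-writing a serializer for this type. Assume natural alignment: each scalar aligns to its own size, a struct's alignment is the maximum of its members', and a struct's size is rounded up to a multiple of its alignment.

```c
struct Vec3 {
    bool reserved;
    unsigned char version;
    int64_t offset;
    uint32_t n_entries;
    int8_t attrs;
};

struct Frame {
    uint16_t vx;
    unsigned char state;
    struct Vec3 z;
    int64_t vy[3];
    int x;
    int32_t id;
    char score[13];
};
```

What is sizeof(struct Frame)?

80 bytes

Vec3: 0..1  reserved  (1B, 1-aligned); 1..2  version  (1B, 1-aligned); 2..8  -- padding (6B); 8..16  offset  (8B, 8-aligned); 16..20  n_entries  (4B, 4-aligned); 20..21  attrs  (1B, 1-aligned); 21..24  -- tail padding (3B); sizeof = 24, alignof = 8
0..2  vx  (2B, 2-aligned)
2..3  state  (1B, 1-aligned)
3..8  -- padding (5B)
8..32  z  (24B, 8-aligned)
32..56  vy  (24B, 8-aligned)
56..60  x  (4B, 4-aligned)
60..64  id  (4B, 4-aligned)
64..77  score  (13B, 1-aligned)
77..80  -- tail padding (3B)
sizeof = 80, alignof = 8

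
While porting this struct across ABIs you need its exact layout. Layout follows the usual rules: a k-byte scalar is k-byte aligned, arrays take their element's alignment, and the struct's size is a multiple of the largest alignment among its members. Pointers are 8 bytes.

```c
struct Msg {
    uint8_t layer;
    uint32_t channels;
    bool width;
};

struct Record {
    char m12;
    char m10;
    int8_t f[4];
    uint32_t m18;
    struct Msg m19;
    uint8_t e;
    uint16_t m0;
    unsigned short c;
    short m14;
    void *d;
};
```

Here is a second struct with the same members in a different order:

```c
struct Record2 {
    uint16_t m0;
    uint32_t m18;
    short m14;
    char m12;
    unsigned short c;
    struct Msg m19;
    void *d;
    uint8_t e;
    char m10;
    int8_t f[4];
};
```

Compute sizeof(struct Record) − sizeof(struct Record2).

-8

Msg: layer at 0 (size 1, align 1) → ends 1; pad 3 to align 4 for channels; channels at 4 (size 4, align 4) → ends 8; width at 8 (size 1, align 1) → ends 9; tail pad 3 to reach multiple of 4; total 12 bytes, alignment 4
m12 at 0 (size 1, align 1) → ends 1
m10 at 1 (size 1, align 1) → ends 2
f at 2 (size 4, align 1) → ends 6
pad 2 to align 4 for m18
m18 at 8 (size 4, align 4) → ends 12
m19 at 12 (size 12, align 4) → ends 24
e at 24 (size 1, align 1) → ends 25
pad 1 to align 2 for m0
m0 at 26 (size 2, align 2) → ends 28
c at 28 (size 2, align 2) → ends 30
m14 at 30 (size 2, align 2) → ends 32
d at 32 (size 8, align 8) → ends 40
total 40 bytes, alignment 8
— Record2 —
m0 at 0 (size 2, align 2) → ends 2
pad 2 to align 4 for m18
m18 at 4 (size 4, align 4) → ends 8
m14 at 8 (size 2, align 2) → ends 10
m12 at 10 (size 1, align 1) → ends 11
pad 1 to align 2 for c
c at 12 (size 2, align 2) → ends 14
pad 2 to align 4 for m19
m19 at 16 (size 12, align 4) → ends 28
pad 4 to align 8 for d
d at 32 (size 8, align 8) → ends 40
e at 40 (size 1, align 1) → ends 41
m10 at 41 (size 1, align 1) → ends 42
f at 42 (size 4, align 1) → ends 46
tail pad 2 to reach multiple of 8
total 48 bytes, alignment 8
40 − 48 = -8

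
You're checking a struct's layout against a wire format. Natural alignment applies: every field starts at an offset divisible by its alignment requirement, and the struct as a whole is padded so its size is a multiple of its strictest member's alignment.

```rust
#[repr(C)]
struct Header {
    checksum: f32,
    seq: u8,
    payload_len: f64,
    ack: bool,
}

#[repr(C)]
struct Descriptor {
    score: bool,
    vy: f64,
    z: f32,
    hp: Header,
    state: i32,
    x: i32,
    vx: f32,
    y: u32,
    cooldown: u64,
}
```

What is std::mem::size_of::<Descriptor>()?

72

Header: @0: checksum [4B, align 4] → 4; @4: seq [1B, align 1] → 5; +3 pad (align 8); @8: payload_len [8B, align 8] → 16; @16: ack [1B, align 1] → 17; +7 tail pad (align 8); size 24, align 8
@0: score [1B, align 1] → 1
+7 pad (align 8)
@8: vy [8B, align 8] → 16
@16: z [4B, align 4] → 20
+4 pad (align 8)
@24: hp [24B, align 8] → 48
@48: state [4B, align 4] → 52
@52: x [4B, align 4] → 56
@56: vx [4B, align 4] → 60
@60: y [4B, align 4] → 64
@64: cooldown [8B, align 8] → 72
size 72, align 8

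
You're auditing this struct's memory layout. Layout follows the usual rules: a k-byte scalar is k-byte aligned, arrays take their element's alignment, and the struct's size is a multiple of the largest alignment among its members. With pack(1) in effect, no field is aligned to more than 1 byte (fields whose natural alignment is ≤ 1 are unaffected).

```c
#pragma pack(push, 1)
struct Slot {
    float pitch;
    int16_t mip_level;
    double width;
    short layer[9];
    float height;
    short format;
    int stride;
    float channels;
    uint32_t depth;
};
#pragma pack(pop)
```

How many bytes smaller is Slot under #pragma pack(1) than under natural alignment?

natural layout:
  pitch at 0 (size 4, align 4) → ends 4
  mip_level at 4 (size 2, align 2) → ends 6
  pad 2 to align 8 for width
  width at 8 (size 8, align 8) → ends 16
  layer at 16 (size 18, align 2) → ends 34
  pad 2 to align 4 for height
  height at 36 (size 4, align 4) → ends 40
  format at 40 (size 2, align 2) → ends 42
  pad 2 to align 4 for stride
  stride at 44 (size 4, align 4) → ends 48
  channels at 48 (size 4, align 4) → ends 52
  depth at 52 (size 4, align 4) → ends 56
  total 56 bytes, alignment 8
packed(1) layout:
  pitch at 0 (size 4, align 1) → ends 4
  mip_level at 4 (size 2, align 1) → ends 6
  width at 6 (size 8, align 1) → ends 14
  layer at 14 (size 18, align 1) → ends 32
  height at 32 (size 4, align 1) → ends 36
  format at 36 (size 2, align 1) → ends 38
  stride at 38 (size 4, align 1) → ends 42
  channels at 42 (size 4, align 1) → ends 46
  depth at 46 (size 4, align 1) → ends 50
  total 50 bytes, alignment 1
56 − 50 = 6

6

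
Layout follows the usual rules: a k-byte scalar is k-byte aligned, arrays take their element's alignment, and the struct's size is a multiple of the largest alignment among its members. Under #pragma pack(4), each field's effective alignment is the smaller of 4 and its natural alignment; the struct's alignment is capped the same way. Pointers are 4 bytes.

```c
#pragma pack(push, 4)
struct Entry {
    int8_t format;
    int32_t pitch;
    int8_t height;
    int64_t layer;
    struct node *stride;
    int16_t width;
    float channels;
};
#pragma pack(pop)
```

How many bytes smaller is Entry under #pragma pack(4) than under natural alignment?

8

natural layout:
  0..1  format  (1B, 1-aligned)
  1..4  -- padding (3B)
  4..8  pitch  (4B, 4-aligned)
  8..9  height  (1B, 1-aligned)
  9..16  -- padding (7B)
  16..24  layer  (8B, 8-aligned)
  24..28  stride  (4B, 4-aligned)
  28..30  width  (2B, 2-aligned)
  30..32  -- padding (2B)
  32..36  channels  (4B, 4-aligned)
  36..40  -- tail padding (4B)
  sizeof = 40, alignof = 8
packed(4) layout:
  0..1  format  (1B, 1-aligned)
  1..4  -- padding (3B)
  4..8  pitch  (4B, 4-aligned)
  8..9  height  (1B, 1-aligned)
  9..12  -- padding (3B)
  12..20  layer  (8B, 4-aligned)
  20..24  stride  (4B, 4-aligned)
  24..26  width  (2B, 2-aligned)
  26..28  -- padding (2B)
  28..32  channels  (4B, 4-aligned)
  sizeof = 32, alignof = 4
40 − 32 = 8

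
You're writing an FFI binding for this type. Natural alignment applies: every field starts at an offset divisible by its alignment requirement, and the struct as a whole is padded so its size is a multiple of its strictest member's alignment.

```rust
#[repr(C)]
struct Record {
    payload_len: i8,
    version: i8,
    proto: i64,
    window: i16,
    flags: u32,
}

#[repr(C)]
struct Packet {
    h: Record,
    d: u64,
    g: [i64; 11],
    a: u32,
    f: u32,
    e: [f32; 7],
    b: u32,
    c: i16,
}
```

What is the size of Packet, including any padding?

168

Record: @0: payload_len [1B, align 1] → 1; @1: version [1B, align 1] → 2; +6 pad (align 8); @8: proto [8B, align 8] → 16; @16: window [2B, align 2] → 18; +2 pad (align 4); @20: flags [4B, align 4] → 24; size 24, align 8
@0: h [24B, align 8] → 24
@24: d [8B, align 8] → 32
@32: g [88B, align 8] → 120
@120: a [4B, align 4] → 124
@124: f [4B, align 4] → 128
@128: e [28B, align 4] → 156
@156: b [4B, align 4] → 160
@160: c [2B, align 2] → 162
+6 tail pad (align 8)
size 168, align 8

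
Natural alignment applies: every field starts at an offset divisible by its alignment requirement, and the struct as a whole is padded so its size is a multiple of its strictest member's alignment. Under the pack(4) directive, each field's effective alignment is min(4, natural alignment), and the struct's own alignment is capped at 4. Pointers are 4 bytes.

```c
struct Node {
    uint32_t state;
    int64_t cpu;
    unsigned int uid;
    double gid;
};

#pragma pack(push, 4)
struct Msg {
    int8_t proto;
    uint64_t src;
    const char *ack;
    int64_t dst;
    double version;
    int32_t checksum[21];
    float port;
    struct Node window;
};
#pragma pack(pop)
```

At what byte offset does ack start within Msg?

12

Node: 0..4  state  (4B, 4-aligned); 4..8  -- padding (4B); 8..16  cpu  (8B, 8-aligned); 16..20  uid  (4B, 4-aligned); 20..24  -- padding (4B); 24..32  gid  (8B, 8-aligned); sizeof = 32, alignof = 8
0..1  proto  (1B, 1-aligned)
1..4  -- padding (3B)
4..12  src  (8B, 4-aligned)
12..16  ack  (4B, 4-aligned)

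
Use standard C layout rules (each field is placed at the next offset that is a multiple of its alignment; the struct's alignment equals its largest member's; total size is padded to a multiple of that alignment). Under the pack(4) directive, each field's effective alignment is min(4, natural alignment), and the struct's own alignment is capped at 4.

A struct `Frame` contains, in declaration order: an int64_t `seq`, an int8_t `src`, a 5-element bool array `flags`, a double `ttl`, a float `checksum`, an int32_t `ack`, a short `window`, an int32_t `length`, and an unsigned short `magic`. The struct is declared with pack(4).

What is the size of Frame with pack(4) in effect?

seq at 0 (size 8, align 4) → ends 8
src at 8 (size 1, align 1) → ends 9
flags at 9 (size 5, align 1) → ends 14
pad 2 to align 4 for ttl
ttl at 16 (size 8, align 4) → ends 24
checksum at 24 (size 4, align 4) → ends 28
ack at 28 (size 4, align 4) → ends 32
window at 32 (size 2, align 2) → ends 34
pad 2 to align 4 for length
length at 36 (size 4, align 4) → ends 40
magic at 40 (size 2, align 2) → ends 42
tail pad 2 to reach multiple of 4
total 44 bytes, alignment 4

44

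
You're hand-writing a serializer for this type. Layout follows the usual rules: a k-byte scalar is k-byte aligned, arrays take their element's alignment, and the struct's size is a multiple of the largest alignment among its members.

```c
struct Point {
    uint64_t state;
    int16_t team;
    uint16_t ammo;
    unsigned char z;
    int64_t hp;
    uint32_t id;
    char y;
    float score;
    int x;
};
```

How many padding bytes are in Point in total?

6

@0: state [8B, align 8] → 8
@8: team [2B, align 2] → 10
@10: ammo [2B, align 2] → 12
@12: z [1B, align 1] → 13
+3 pad (align 8)
@16: hp [8B, align 8] → 24
@24: id [4B, align 4] → 28
@28: y [1B, align 1] → 29
+3 pad (align 4)
@32: score [4B, align 4] → 36
@36: x [4B, align 4] → 40
size 40, align 8
data bytes 34, size 40 → padding 6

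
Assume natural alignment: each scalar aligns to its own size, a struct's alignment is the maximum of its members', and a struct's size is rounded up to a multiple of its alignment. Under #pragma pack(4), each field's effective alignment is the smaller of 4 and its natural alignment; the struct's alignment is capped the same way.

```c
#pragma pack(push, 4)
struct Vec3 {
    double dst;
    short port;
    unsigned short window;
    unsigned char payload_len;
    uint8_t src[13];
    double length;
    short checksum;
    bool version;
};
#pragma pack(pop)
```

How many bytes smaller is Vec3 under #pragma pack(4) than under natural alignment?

natural layout:
  dst at 0 (size 8, align 8) → ends 8
  port at 8 (size 2, align 2) → ends 10
  window at 10 (size 2, align 2) → ends 12
  payload_len at 12 (size 1, align 1) → ends 13
  src at 13 (size 13, align 1) → ends 26
  pad 6 to align 8 for length
  length at 32 (size 8, align 8) → ends 40
  checksum at 40 (size 2, align 2) → ends 42
  version at 42 (size 1, align 1) → ends 43
  tail pad 5 to reach multiple of 8
  total 48 bytes, alignment 8
packed(4) layout:
  dst at 0 (size 8, align 4) → ends 8
  port at 8 (size 2, align 2) → ends 10
  window at 10 (size 2, align 2) → ends 12
  payload_len at 12 (size 1, align 1) → ends 13
  src at 13 (size 13, align 1) → ends 26
  pad 2 to align 4 for length
  length at 28 (size 8, align 4) → ends 36
  checksum at 36 (size 2, align 2) → ends 38
  version at 38 (size 1, align 1) → ends 39
  tail pad 1 to reach multiple of 4
  total 40 bytes, alignment 4
48 − 40 = 8

8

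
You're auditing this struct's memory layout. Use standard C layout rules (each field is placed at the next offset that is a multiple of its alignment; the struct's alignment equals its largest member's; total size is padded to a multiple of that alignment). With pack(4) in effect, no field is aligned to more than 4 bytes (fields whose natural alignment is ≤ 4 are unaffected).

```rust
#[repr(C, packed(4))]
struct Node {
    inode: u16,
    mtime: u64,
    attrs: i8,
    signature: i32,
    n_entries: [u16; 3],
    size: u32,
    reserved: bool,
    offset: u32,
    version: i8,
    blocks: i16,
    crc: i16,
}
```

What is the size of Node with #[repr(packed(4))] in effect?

48

inode at 0 (size 2, align 2) → ends 2
pad 2 to align 4 for mtime
mtime at 4 (size 8, align 4) → ends 12
attrs at 12 (size 1, align 1) → ends 13
pad 3 to align 4 for signature
signature at 16 (size 4, align 4) → ends 20
n_entries at 20 (size 6, align 2) → ends 26
pad 2 to align 4 for size
size at 28 (size 4, align 4) → ends 32
reserved at 32 (size 1, align 1) → ends 33
pad 3 to align 4 for offset
offset at 36 (size 4, align 4) → ends 40
version at 40 (size 1, align 1) → ends 41
pad 1 to align 2 for blocks
blocks at 42 (size 2, align 2) → ends 44
crc at 44 (size 2, align 2) → ends 46
tail pad 2 to reach multiple of 4
total 48 bytes, alignment 4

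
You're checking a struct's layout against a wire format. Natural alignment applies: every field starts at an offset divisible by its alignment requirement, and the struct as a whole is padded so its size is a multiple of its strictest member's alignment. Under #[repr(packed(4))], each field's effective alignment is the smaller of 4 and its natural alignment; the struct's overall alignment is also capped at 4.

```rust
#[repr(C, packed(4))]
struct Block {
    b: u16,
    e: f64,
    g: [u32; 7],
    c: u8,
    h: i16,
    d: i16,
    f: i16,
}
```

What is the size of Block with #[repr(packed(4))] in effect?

@0: b [2B, align 2] → 2
+2 pad (align 4)
@4: e [8B, align 4] → 12
@12: g [28B, align 4] → 40
@40: c [1B, align 1] → 41
+1 pad (align 2)
@42: h [2B, align 2] → 44
@44: d [2B, align 2] → 46
@46: f [2B, align 2] → 48
size 48, align 4

48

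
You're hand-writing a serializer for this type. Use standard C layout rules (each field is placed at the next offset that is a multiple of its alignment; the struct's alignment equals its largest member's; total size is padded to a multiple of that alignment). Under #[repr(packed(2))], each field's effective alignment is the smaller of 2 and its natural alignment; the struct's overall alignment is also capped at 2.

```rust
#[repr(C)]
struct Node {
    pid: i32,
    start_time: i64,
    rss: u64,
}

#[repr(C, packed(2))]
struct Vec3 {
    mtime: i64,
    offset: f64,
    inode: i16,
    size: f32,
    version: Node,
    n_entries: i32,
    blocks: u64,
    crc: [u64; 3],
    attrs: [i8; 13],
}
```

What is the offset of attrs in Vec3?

Node: @0: pid [4B, align 4] → 4; +4 pad (align 8); @8: start_time [8B, align 8] → 16; @16: rss [8B, align 8] → 24; size 24, align 8
@0: mtime [8B, align 2] → 8
@8: offset [8B, align 2] → 16
@16: inode [2B, align 2] → 18
@18: size [4B, align 2] → 22
@22: version [24B, align 2] → 46
@46: n_entries [4B, align 2] → 50
@50: blocks [8B, align 2] → 58
@58: crc [24B, align 2] → 82
@82: attrs [13B, align 1] → 95

82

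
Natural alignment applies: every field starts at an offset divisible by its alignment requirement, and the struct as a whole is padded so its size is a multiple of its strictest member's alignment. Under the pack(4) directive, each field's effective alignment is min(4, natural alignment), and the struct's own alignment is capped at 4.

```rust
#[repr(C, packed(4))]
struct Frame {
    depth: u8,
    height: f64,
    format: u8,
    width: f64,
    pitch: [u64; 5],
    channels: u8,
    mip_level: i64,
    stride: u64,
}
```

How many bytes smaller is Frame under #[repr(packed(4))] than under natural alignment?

12

natural layout:
  depth at 0 (size 1, align 1) → ends 1
  pad 7 to align 8 for height
  height at 8 (size 8, align 8) → ends 16
  format at 16 (size 1, align 1) → ends 17
  pad 7 to align 8 for width
  width at 24 (size 8, align 8) → ends 32
  pitch at 32 (size 40, align 8) → ends 72
  channels at 72 (size 1, align 1) → ends 73
  pad 7 to align 8 for mip_level
  mip_level at 80 (size 8, align 8) → ends 88
  stride at 88 (size 8, align 8) → ends 96
  total 96 bytes, alignment 8
packed(4) layout:
  depth at 0 (size 1, align 1) → ends 1
  pad 3 to align 4 for height
  height at 4 (size 8, align 4) → ends 12
  format at 12 (size 1, align 1) → ends 13
  pad 3 to align 4 for width
  width at 16 (size 8, align 4) → ends 24
  pitch at 24 (size 40, align 4) → ends 64
  channels at 64 (size 1, align 1) → ends 65
  pad 3 to align 4 for mip_level
  mip_level at 68 (size 8, align 4) → ends 76
  stride at 76 (size 8, align 4) → ends 84
  total 84 bytes, alignment 4
96 − 84 = 12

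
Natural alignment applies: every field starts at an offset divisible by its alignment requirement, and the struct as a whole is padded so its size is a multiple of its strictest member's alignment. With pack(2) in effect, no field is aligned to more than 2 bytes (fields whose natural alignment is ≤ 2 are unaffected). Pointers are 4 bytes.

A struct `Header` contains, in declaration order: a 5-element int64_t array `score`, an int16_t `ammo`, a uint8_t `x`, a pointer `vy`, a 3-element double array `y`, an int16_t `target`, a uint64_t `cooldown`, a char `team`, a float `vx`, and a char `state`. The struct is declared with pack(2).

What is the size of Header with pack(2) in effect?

90

score at 0 (size 40, align 2) → ends 40
ammo at 40 (size 2, align 2) → ends 42
x at 42 (size 1, align 1) → ends 43
pad 1 to align 2 for vy
vy at 44 (size 4, align 2) → ends 48
y at 48 (size 24, align 2) → ends 72
target at 72 (size 2, align 2) → ends 74
cooldown at 74 (size 8, align 2) → ends 82
team at 82 (size 1, align 1) → ends 83
pad 1 to align 2 for vx
vx at 84 (size 4, align 2) → ends 88
state at 88 (size 1, align 1) → ends 89
tail pad 1 to reach multiple of 2
total 90 bytes, alignment 2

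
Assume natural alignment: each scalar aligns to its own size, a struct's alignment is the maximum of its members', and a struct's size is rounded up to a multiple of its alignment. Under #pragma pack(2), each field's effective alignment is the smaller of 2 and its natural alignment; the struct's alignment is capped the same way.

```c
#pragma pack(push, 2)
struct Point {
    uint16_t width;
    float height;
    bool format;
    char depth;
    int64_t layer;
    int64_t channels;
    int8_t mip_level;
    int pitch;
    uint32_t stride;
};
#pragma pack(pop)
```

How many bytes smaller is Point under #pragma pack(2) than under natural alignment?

14

natural layout:
  0..2  width  (2B, 2-aligned)
  2..4  -- padding (2B)
  4..8  height  (4B, 4-aligned)
  8..9  format  (1B, 1-aligned)
  9..10  depth  (1B, 1-aligned)
  10..16  -- padding (6B)
  16..24  layer  (8B, 8-aligned)
  24..32  channels  (8B, 8-aligned)
  32..33  mip_level  (1B, 1-aligned)
  33..36  -- padding (3B)
  36..40  pitch  (4B, 4-aligned)
  40..44  stride  (4B, 4-aligned)
  44..48  -- tail padding (4B)
  sizeof = 48, alignof = 8
packed(2) layout:
  0..2  width  (2B, 2-aligned)
  2..6  height  (4B, 2-aligned)
  6..7  format  (1B, 1-aligned)
  7..8  depth  (1B, 1-aligned)
  8..16  layer  (8B, 2-aligned)
  16..24  channels  (8B, 2-aligned)
  24..25  mip_level  (1B, 1-aligned)
  25..26  -- padding (1B)
  26..30  pitch  (4B, 2-aligned)
  30..34  stride  (4B, 2-aligned)
  sizeof = 34, alignof = 2
48 − 34 = 14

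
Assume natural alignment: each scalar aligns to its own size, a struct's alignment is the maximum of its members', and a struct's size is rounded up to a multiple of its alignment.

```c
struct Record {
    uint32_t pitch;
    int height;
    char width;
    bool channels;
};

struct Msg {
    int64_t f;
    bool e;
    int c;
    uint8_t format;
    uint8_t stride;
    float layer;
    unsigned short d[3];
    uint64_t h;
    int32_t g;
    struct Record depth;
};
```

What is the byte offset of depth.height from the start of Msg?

Record: pitch at 0 (size 4, align 4) → ends 4; height at 4 (size 4, align 4) → ends 8; width at 8 (size 1, align 1) → ends 9; channels at 9 (size 1, align 1) → ends 10; tail pad 2 to reach multiple of 4; total 12 bytes, alignment 4
f at 0 (size 8, align 8) → ends 8
e at 8 (size 1, align 1) → ends 9
pad 3 to align 4 for c
c at 12 (size 4, align 4) → ends 16
format at 16 (size 1, align 1) → ends 17
stride at 17 (size 1, align 1) → ends 18
pad 2 to align 4 for layer
layer at 20 (size 4, align 4) → ends 24
d at 24 (size 6, align 2) → ends 30
pad 2 to align 8 for h
h at 32 (size 8, align 8) → ends 40
g at 40 (size 4, align 4) → ends 44
depth at 44 (size 12, align 4) → ends 56
within Record: height at 4
44 + 4 = 48

48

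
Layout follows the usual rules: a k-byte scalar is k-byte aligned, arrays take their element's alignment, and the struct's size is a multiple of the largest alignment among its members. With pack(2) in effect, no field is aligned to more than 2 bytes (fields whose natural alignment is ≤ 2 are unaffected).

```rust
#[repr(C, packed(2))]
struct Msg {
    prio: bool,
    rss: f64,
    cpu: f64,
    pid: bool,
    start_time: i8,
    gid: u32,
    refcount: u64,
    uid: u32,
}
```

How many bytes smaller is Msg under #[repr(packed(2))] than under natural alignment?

natural layout:
  prio at 0 (size 1, align 1) → ends 1
  pad 7 to align 8 for rss
  rss at 8 (size 8, align 8) → ends 16
  cpu at 16 (size 8, align 8) → ends 24
  pid at 24 (size 1, align 1) → ends 25
  start_time at 25 (size 1, align 1) → ends 26
  pad 2 to align 4 for gid
  gid at 28 (size 4, align 4) → ends 32
  refcount at 32 (size 8, align 8) → ends 40
  uid at 40 (size 4, align 4) → ends 44
  tail pad 4 to reach multiple of 8
  total 48 bytes, alignment 8
packed(2) layout:
  prio at 0 (size 1, align 1) → ends 1
  pad 1 to align 2 for rss
  rss at 2 (size 8, align 2) → ends 10
  cpu at 10 (size 8, align 2) → ends 18
  pid at 18 (size 1, align 1) → ends 19
  start_time at 19 (size 1, align 1) → ends 20
  gid at 20 (size 4, align 2) → ends 24
  refcount at 24 (size 8, align 2) → ends 32
  uid at 32 (size 4, align 2) → ends 36
  total 36 bytes, alignment 2
48 − 36 = 12

12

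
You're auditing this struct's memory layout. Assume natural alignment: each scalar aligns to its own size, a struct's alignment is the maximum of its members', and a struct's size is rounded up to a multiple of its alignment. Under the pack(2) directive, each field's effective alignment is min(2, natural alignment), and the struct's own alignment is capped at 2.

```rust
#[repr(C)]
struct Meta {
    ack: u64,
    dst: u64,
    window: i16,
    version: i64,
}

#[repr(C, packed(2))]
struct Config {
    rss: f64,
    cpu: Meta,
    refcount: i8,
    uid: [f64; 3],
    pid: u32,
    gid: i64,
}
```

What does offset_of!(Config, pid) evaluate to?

66

Meta: @0: ack [8B, align 8] → 8; @8: dst [8B, align 8] → 16; @16: window [2B, align 2] → 18; +6 pad (align 8); @24: version [8B, align 8] → 32; size 32, align 8
@0: rss [8B, align 2] → 8
@8: cpu [32B, align 2] → 40
@40: refcount [1B, align 1] → 41
+1 pad (align 2)
@42: uid [24B, align 2] → 66
@66: pid [4B, align 2] → 70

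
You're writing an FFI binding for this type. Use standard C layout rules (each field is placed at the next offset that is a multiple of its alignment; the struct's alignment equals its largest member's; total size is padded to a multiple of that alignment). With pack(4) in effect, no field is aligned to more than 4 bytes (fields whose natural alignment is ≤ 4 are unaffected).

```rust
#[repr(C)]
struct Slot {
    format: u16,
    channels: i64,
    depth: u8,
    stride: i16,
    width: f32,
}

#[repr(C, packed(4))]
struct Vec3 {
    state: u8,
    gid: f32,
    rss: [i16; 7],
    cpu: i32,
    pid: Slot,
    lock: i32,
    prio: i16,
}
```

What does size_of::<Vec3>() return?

Slot: format at 0 (size 2, align 2) → ends 2; pad 6 to align 8 for channels; channels at 8 (size 8, align 8) → ends 16; depth at 16 (size 1, align 1) → ends 17; pad 1 to align 2 for stride; stride at 18 (size 2, align 2) → ends 20; width at 20 (size 4, align 4) → ends 24; total 24 bytes, alignment 8
state at 0 (size 1, align 1) → ends 1
pad 3 to align 4 for gid
gid at 4 (size 4, align 4) → ends 8
rss at 8 (size 14, align 2) → ends 22
pad 2 to align 4 for cpu
cpu at 24 (size 4, align 4) → ends 28
pid at 28 (size 24, align 4) → ends 52
lock at 52 (size 4, align 4) → ends 56
prio at 56 (size 2, align 2) → ends 58
tail pad 2 to reach multiple of 4
total 60 bytes, alignment 4

60 bytes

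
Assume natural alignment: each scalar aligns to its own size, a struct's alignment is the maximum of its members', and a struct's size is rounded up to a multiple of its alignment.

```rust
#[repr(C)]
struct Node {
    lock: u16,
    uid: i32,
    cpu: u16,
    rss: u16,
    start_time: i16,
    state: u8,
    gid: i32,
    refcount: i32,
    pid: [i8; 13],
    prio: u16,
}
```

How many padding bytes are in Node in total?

4

@0: lock [2B, align 2] → 2
+2 pad (align 4)
@4: uid [4B, align 4] → 8
@8: cpu [2B, align 2] → 10
@10: rss [2B, align 2] → 12
@12: start_time [2B, align 2] → 14
@14: state [1B, align 1] → 15
+1 pad (align 4)
@16: gid [4B, align 4] → 20
@20: refcount [4B, align 4] → 24
@24: pid [13B, align 1] → 37
+1 pad (align 2)
@38: prio [2B, align 2] → 40
size 40, align 4
data bytes 36, size 40 → padding 4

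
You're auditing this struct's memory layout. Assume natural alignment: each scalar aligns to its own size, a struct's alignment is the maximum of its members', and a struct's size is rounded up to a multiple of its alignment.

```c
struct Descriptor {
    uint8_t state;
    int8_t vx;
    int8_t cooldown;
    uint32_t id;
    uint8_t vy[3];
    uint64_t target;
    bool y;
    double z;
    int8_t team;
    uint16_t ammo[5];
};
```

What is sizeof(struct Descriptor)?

56 bytes

@0: state [1B, align 1] → 1
@1: vx [1B, align 1] → 2
@2: cooldown [1B, align 1] → 3
+1 pad (align 4)
@4: id [4B, align 4] → 8
@8: vy [3B, align 1] → 11
+5 pad (align 8)
@16: target [8B, align 8] → 24
@24: y [1B, align 1] → 25
+7 pad (align 8)
@32: z [8B, align 8] → 40
@40: team [1B, align 1] → 41
+1 pad (align 2)
@42: ammo [10B, align 2] → 52
+4 tail pad (align 8)
size 56, align 8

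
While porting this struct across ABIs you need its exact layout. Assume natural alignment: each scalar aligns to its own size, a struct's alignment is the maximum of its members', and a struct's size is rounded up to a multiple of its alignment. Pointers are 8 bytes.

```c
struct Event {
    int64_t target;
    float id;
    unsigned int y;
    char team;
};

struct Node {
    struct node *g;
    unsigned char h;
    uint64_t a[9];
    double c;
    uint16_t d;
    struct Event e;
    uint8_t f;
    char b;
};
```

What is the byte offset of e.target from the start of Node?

104

Event: 0..8  target  (8B, 8-aligned); 8..12  id  (4B, 4-aligned); 12..16  y  (4B, 4-aligned); 16..17  team  (1B, 1-aligned); 17..24  -- tail padding (7B); sizeof = 24, alignof = 8
0..8  g  (8B, 8-aligned)
8..9  h  (1B, 1-aligned)
9..16  -- padding (7B)
16..88  a  (72B, 8-aligned)
88..96  c  (8B, 8-aligned)
96..98  d  (2B, 2-aligned)
98..104  -- padding (6B)
104..128  e  (24B, 8-aligned)
within Event: target at 0
104 + 0 = 104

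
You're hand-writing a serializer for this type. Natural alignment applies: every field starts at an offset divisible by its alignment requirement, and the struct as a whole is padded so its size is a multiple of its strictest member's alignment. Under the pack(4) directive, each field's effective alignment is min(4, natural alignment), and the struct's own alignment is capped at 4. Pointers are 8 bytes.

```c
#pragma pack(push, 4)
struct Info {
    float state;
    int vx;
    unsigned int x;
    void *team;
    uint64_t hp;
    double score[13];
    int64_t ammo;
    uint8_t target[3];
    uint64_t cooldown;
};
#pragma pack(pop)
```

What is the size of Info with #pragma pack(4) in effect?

state at 0 (size 4, align 4) → ends 4
vx at 4 (size 4, align 4) → ends 8
x at 8 (size 4, align 4) → ends 12
team at 12 (size 8, align 4) → ends 20
hp at 20 (size 8, align 4) → ends 28
score at 28 (size 104, align 4) → ends 132
ammo at 132 (size 8, align 4) → ends 140
target at 140 (size 3, align 1) → ends 143
pad 1 to align 4 for cooldown
cooldown at 144 (size 8, align 4) → ends 152
total 152 bytes, alignment 4

152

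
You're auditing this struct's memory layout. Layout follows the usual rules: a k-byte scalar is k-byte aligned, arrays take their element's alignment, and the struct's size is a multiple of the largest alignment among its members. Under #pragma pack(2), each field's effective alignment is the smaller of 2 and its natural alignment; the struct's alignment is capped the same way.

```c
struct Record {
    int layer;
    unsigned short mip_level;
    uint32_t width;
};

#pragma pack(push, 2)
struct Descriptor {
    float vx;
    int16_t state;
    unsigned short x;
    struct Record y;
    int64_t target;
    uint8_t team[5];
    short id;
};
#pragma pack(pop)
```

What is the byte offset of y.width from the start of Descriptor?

Record: 0..4  layer  (4B, 4-aligned); 4..6  mip_level  (2B, 2-aligned); 6..8  -- padding (2B); 8..12  width  (4B, 4-aligned); sizeof = 12, alignof = 4
0..4  vx  (4B, 2-aligned)
4..6  state  (2B, 2-aligned)
6..8  x  (2B, 2-aligned)
8..20  y  (12B, 2-aligned)
within Record: width at 8
8 + 8 = 16

16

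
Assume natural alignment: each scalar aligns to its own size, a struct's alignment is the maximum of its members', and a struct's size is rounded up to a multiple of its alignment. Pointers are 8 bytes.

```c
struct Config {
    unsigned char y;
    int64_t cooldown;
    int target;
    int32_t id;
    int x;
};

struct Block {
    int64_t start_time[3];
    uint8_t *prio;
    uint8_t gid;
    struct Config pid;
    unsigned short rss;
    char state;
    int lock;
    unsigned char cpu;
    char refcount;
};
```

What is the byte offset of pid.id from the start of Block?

60

Config: @0: y [1B, align 1] → 1; +7 pad (align 8); @8: cooldown [8B, align 8] → 16; @16: target [4B, align 4] → 20; @20: id [4B, align 4] → 24; @24: x [4B, align 4] → 28; +4 tail pad (align 8); size 32, align 8
@0: start_time [24B, align 8] → 24
@24: prio [8B, align 8] → 32
@32: gid [1B, align 1] → 33
+7 pad (align 8)
@40: pid [32B, align 8] → 72
within Config: id at 20
40 + 20 = 60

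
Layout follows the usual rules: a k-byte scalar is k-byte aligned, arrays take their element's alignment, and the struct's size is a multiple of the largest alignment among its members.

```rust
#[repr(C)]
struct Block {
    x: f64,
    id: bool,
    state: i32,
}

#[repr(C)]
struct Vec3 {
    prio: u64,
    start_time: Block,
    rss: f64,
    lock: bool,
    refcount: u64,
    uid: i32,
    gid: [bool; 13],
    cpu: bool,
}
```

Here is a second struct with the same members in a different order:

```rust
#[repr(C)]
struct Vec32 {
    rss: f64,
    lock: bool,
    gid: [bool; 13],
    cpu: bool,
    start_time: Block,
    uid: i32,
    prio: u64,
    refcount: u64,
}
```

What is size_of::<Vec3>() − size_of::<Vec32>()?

Block: x at 0 (size 8, align 8) → ends 8; id at 8 (size 1, align 1) → ends 9; pad 3 to align 4 for state; state at 12 (size 4, align 4) → ends 16; total 16 bytes, alignment 8
prio at 0 (size 8, align 8) → ends 8
start_time at 8 (size 16, align 8) → ends 24
rss at 24 (size 8, align 8) → ends 32
lock at 32 (size 1, align 1) → ends 33
pad 7 to align 8 for refcount
refcount at 40 (size 8, align 8) → ends 48
uid at 48 (size 4, align 4) → ends 52
gid at 52 (size 13, align 1) → ends 65
cpu at 65 (size 1, align 1) → ends 66
tail pad 6 to reach multiple of 8
total 72 bytes, alignment 8
— Vec32 —
rss at 0 (size 8, align 8) → ends 8
lock at 8 (size 1, align 1) → ends 9
gid at 9 (size 13, align 1) → ends 22
cpu at 22 (size 1, align 1) → ends 23
pad 1 to align 8 for start_time
start_time at 24 (size 16, align 8) → ends 40
uid at 40 (size 4, align 4) → ends 44
pad 4 to align 8 for prio
prio at 48 (size 8, align 8) → ends 56
refcount at 56 (size 8, align 8) → ends 64
total 64 bytes, alignment 8
72 − 64 = 8

8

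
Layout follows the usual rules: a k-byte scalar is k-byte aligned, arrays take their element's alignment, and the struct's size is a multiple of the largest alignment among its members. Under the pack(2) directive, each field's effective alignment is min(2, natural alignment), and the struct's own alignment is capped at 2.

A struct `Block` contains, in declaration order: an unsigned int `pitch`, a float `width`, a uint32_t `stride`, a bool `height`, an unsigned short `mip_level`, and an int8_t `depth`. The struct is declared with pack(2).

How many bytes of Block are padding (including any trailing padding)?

@0: pitch [4B, align 2] → 4
@4: width [4B, align 2] → 8
@8: stride [4B, align 2] → 12
@12: height [1B, align 1] → 13
+1 pad (align 2)
@14: mip_level [2B, align 2] → 16
@16: depth [1B, align 1] → 17
+1 tail pad (align 2)
size 18, align 2
data bytes 16, size 18 → padding 2

2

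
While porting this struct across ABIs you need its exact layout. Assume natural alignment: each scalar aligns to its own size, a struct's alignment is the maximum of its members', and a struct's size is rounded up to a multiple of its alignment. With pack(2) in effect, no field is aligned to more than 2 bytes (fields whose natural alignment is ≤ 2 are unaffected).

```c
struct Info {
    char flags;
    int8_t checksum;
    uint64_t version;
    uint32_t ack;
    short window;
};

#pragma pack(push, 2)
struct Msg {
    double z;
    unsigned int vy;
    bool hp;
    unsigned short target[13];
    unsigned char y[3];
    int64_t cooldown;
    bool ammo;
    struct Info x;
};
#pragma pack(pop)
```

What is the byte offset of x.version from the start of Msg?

Info: 0..1  flags  (1B, 1-aligned); 1..2  checksum  (1B, 1-aligned); 2..8  -- padding (6B); 8..16  version  (8B, 8-aligned); 16..20  ack  (4B, 4-aligned); 20..22  window  (2B, 2-aligned); 22..24  -- tail padding (2B); sizeof = 24, alignof = 8
0..8  z  (8B, 2-aligned)
8..12  vy  (4B, 2-aligned)
12..13  hp  (1B, 1-aligned)
13..14  -- padding (1B)
14..40  target  (26B, 2-aligned)
40..43  y  (3B, 1-aligned)
43..44  -- padding (1B)
44..52  cooldown  (8B, 2-aligned)
52..53  ammo  (1B, 1-aligned)
53..54  -- padding (1B)
54..78  x  (24B, 2-aligned)
within Info: version at 8
54 + 8 = 62

62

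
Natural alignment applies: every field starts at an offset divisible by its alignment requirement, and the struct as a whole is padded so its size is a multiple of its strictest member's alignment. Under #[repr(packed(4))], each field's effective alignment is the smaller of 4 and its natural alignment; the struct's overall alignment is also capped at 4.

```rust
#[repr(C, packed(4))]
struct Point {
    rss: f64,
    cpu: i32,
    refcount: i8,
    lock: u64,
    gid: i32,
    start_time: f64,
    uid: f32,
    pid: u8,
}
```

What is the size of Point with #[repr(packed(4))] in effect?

44

@0: rss [8B, align 4] → 8
@8: cpu [4B, align 4] → 12
@12: refcount [1B, align 1] → 13
+3 pad (align 4)
@16: lock [8B, align 4] → 24
@24: gid [4B, align 4] → 28
@28: start_time [8B, align 4] → 36
@36: uid [4B, align 4] → 40
@40: pid [1B, align 1] → 41
+3 tail pad (align 4)
size 44, align 4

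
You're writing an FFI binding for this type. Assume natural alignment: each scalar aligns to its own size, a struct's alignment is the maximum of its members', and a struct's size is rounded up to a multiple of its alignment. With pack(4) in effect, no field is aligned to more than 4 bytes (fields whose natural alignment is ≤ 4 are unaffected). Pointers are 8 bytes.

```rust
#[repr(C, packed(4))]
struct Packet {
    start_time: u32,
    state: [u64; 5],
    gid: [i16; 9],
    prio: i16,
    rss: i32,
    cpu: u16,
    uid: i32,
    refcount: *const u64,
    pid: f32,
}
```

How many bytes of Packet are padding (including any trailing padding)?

0..4  start_time  (4B, 4-aligned)
4..44  state  (40B, 4-aligned)
44..62  gid  (18B, 2-aligned)
62..64  prio  (2B, 2-aligned)
64..68  rss  (4B, 4-aligned)
68..70  cpu  (2B, 2-aligned)
70..72  -- padding (2B)
72..76  uid  (4B, 4-aligned)
76..84  refcount  (8B, 4-aligned)
84..88  pid  (4B, 4-aligned)
sizeof = 88, alignof = 4
data bytes 86, size 88 → padding 2

2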